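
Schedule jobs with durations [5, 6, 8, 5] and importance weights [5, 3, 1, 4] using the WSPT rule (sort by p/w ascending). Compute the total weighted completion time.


Compute p/w ratios and sort ascending (WSPT): [(5, 5), (5, 4), (6, 3), (8, 1)]
Compute weighted completion times:
  Job (p=5,w=5): C=5, w*C=5*5=25
  Job (p=5,w=4): C=10, w*C=4*10=40
  Job (p=6,w=3): C=16, w*C=3*16=48
  Job (p=8,w=1): C=24, w*C=1*24=24
Total weighted completion time = 137

137


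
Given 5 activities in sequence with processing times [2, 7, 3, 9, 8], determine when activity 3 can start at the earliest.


Activity 3 starts after activities 1 through 2 complete.
Predecessor durations: [2, 7]
ES = 2 + 7 = 9

9


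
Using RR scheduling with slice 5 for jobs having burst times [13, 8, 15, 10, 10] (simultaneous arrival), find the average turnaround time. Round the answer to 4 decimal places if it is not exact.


Time quantum = 5
Execution trace:
  J1 runs 5 units, time = 5
  J2 runs 5 units, time = 10
  J3 runs 5 units, time = 15
  J4 runs 5 units, time = 20
  J5 runs 5 units, time = 25
  J1 runs 5 units, time = 30
  J2 runs 3 units, time = 33
  J3 runs 5 units, time = 38
  J4 runs 5 units, time = 43
  J5 runs 5 units, time = 48
  J1 runs 3 units, time = 51
  J3 runs 5 units, time = 56
Finish times: [51, 33, 56, 43, 48]
Average turnaround = 231/5 = 46.2

46.2


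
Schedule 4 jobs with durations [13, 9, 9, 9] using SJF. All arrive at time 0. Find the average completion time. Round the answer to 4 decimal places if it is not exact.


SJF order (ascending): [9, 9, 9, 13]
Completion times:
  Job 1: burst=9, C=9
  Job 2: burst=9, C=18
  Job 3: burst=9, C=27
  Job 4: burst=13, C=40
Average completion = 94/4 = 23.5

23.5


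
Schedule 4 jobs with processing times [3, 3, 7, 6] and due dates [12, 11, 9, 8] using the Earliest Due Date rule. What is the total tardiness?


Sort by due date (EDD order): [(6, 8), (7, 9), (3, 11), (3, 12)]
Compute completion times and tardiness:
  Job 1: p=6, d=8, C=6, tardiness=max(0,6-8)=0
  Job 2: p=7, d=9, C=13, tardiness=max(0,13-9)=4
  Job 3: p=3, d=11, C=16, tardiness=max(0,16-11)=5
  Job 4: p=3, d=12, C=19, tardiness=max(0,19-12)=7
Total tardiness = 16

16


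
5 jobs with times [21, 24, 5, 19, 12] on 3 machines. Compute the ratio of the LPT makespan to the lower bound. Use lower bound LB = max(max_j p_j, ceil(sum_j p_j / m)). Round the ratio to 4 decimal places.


LPT order: [24, 21, 19, 12, 5]
Machine loads after assignment: [24, 26, 31]
LPT makespan = 31
Lower bound = max(max_job, ceil(total/3)) = max(24, 27) = 27
Ratio = 31 / 27 = 1.1481

1.1481


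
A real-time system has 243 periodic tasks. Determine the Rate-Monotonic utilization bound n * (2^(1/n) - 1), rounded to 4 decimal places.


Compute 2^(1/243) = 1.0028565297
Subtract 1: 1.0028565297 - 1 = 0.0028565297
Multiply by n: 243 * 0.0028565297 = 0.6941367171
Round to 4 dp: 0.6941

0.6941


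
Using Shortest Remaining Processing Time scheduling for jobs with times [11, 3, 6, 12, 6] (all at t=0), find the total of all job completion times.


Since all jobs arrive at t=0, SRPT equals SPT ordering.
SPT order: [3, 6, 6, 11, 12]
Completion times:
  Job 1: p=3, C=3
  Job 2: p=6, C=9
  Job 3: p=6, C=15
  Job 4: p=11, C=26
  Job 5: p=12, C=38
Total completion time = 3 + 9 + 15 + 26 + 38 = 91

91


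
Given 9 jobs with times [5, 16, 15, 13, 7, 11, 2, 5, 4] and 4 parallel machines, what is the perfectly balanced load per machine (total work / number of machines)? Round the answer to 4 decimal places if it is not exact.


Total processing time = 5 + 16 + 15 + 13 + 7 + 11 + 2 + 5 + 4 = 78
Number of machines = 4
Ideal balanced load = 78 / 4 = 19.5

19.5


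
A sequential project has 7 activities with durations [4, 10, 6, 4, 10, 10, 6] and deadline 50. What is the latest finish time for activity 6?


LF(activity 6) = deadline - sum of successor durations
Successors: activities 7 through 7 with durations [6]
Sum of successor durations = 6
LF = 50 - 6 = 44

44


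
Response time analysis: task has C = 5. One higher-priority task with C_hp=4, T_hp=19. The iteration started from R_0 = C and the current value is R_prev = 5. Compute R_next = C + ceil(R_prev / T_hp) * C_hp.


R_next = C + ceil(R_prev / T_hp) * C_hp
ceil(5 / 19) = ceil(0.2632) = 1
Interference = 1 * 4 = 4
R_next = 5 + 4 = 9

9


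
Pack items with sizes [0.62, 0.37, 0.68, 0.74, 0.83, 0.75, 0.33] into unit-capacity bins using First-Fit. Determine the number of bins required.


Place items sequentially using First-Fit:
  Item 0.62 -> new Bin 1
  Item 0.37 -> Bin 1 (now 0.99)
  Item 0.68 -> new Bin 2
  Item 0.74 -> new Bin 3
  Item 0.83 -> new Bin 4
  Item 0.75 -> new Bin 5
  Item 0.33 -> new Bin 6
Total bins used = 6

6


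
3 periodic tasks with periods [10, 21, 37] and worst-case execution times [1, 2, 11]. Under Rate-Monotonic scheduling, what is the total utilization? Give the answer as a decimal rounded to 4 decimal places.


Compute individual utilizations (exact fractions):
  Task 1: C/T = 1/10 (approx. 0.1)
  Task 2: C/T = 2/21 (approx. 0.0952)
  Task 3: C/T = 11/37 (approx. 0.2973)
Total utilization U = 1/10 + 2/21 + 11/37 = 3827/7770
Rounded to 4 decimal places: U = 0.4925
RM (Liu & Layland) bound for 3 tasks = 0.779763; compare with U = 3827/7770 (approx. 0.492535)
U <= bound, so schedulable by RM sufficient condition.

0.4925


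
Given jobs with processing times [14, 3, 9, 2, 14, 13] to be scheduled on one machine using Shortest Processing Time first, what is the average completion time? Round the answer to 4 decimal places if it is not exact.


Sort jobs by processing time (SPT order): [2, 3, 9, 13, 14, 14]
Compute completion times sequentially:
  Job 1: processing = 2, completes at 2
  Job 2: processing = 3, completes at 5
  Job 3: processing = 9, completes at 14
  Job 4: processing = 13, completes at 27
  Job 5: processing = 14, completes at 41
  Job 6: processing = 14, completes at 55
Sum of completion times = 144
Average completion time = 144/6 = 24.0

24.0


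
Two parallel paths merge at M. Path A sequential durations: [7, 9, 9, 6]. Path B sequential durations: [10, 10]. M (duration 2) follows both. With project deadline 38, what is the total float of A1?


Forward pass: ES(A1) = sum of predecessors on chain A = 0
EF = ES + duration = 0 + 7 = 7
Backward pass: LF(M) = deadline = 38; LS(M) = 38 - 2 = 36
LF(A1) = LS(M) - sum(successors on chain A) = 36 - 24 = 12
LS = LF - duration = 12 - 7 = 5
Total float = LS - ES = 5 - 0 = 5

5


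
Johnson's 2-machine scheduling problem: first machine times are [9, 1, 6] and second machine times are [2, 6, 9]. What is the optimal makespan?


Apply Johnson's rule:
  Group 1 (a <= b): [(2, 1, 6), (3, 6, 9)]
  Group 2 (a > b): [(1, 9, 2)]
Optimal job order: [2, 3, 1]
Schedule:
  Job 2: M1 done at 1, M2 done at 7
  Job 3: M1 done at 7, M2 done at 16
  Job 1: M1 done at 16, M2 done at 18
Makespan = 18

18


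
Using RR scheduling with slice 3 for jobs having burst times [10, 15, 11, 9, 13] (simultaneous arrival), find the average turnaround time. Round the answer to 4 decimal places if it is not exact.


Time quantum = 3
Execution trace:
  J1 runs 3 units, time = 3
  J2 runs 3 units, time = 6
  J3 runs 3 units, time = 9
  J4 runs 3 units, time = 12
  J5 runs 3 units, time = 15
  J1 runs 3 units, time = 18
  J2 runs 3 units, time = 21
  J3 runs 3 units, time = 24
  J4 runs 3 units, time = 27
  J5 runs 3 units, time = 30
  J1 runs 3 units, time = 33
  J2 runs 3 units, time = 36
  J3 runs 3 units, time = 39
  J4 runs 3 units, time = 42
  J5 runs 3 units, time = 45
  J1 runs 1 units, time = 46
  J2 runs 3 units, time = 49
  J3 runs 2 units, time = 51
  J5 runs 3 units, time = 54
  J2 runs 3 units, time = 57
  J5 runs 1 units, time = 58
Finish times: [46, 57, 51, 42, 58]
Average turnaround = 254/5 = 50.8

50.8


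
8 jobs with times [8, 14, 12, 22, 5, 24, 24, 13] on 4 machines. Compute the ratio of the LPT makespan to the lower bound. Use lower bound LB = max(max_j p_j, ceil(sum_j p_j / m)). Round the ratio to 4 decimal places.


LPT order: [24, 24, 22, 14, 13, 12, 8, 5]
Machine loads after assignment: [32, 29, 34, 27]
LPT makespan = 34
Lower bound = max(max_job, ceil(total/4)) = max(24, 31) = 31
Ratio = 34 / 31 = 1.0968

1.0968


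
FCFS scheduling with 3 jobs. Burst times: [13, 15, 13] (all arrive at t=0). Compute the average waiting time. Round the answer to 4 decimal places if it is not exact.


FCFS order (as given): [13, 15, 13]
Waiting times:
  Job 1: wait = 0
  Job 2: wait = 13
  Job 3: wait = 28
Sum of waiting times = 41
Average waiting time = 41/3 = 13.6667

13.6667


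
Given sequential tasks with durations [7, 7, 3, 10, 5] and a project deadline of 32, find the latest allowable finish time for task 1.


LF(activity 1) = deadline - sum of successor durations
Successors: activities 2 through 5 with durations [7, 3, 10, 5]
Sum of successor durations = 25
LF = 32 - 25 = 7

7


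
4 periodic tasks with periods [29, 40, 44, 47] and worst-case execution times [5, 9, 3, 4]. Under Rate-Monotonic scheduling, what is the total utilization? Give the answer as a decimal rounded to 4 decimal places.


Compute individual utilizations (exact fractions):
  Task 1: C/T = 5/29 (approx. 0.1724)
  Task 2: C/T = 9/40 (approx. 0.225)
  Task 3: C/T = 3/44 (approx. 0.0682)
  Task 4: C/T = 4/47 (approx. 0.0851)
Total utilization U = 5/29 + 9/40 + 3/44 + 4/47 = 330267/599720
Rounded to 4 decimal places: U = 0.5507
RM (Liu & Layland) bound for 4 tasks = 0.756828; compare with U = 330267/599720 (approx. 0.550702)
U <= bound, so schedulable by RM sufficient condition.

0.5507


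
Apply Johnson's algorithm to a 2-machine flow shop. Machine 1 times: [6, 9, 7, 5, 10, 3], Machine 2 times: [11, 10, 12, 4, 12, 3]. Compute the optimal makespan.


Apply Johnson's rule:
  Group 1 (a <= b): [(6, 3, 3), (1, 6, 11), (3, 7, 12), (2, 9, 10), (5, 10, 12)]
  Group 2 (a > b): [(4, 5, 4)]
Optimal job order: [6, 1, 3, 2, 5, 4]
Schedule:
  Job 6: M1 done at 3, M2 done at 6
  Job 1: M1 done at 9, M2 done at 20
  Job 3: M1 done at 16, M2 done at 32
  Job 2: M1 done at 25, M2 done at 42
  Job 5: M1 done at 35, M2 done at 54
  Job 4: M1 done at 40, M2 done at 58
Makespan = 58

58


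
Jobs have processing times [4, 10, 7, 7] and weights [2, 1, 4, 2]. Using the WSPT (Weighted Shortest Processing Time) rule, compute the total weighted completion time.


Compute p/w ratios and sort ascending (WSPT): [(7, 4), (4, 2), (7, 2), (10, 1)]
Compute weighted completion times:
  Job (p=7,w=4): C=7, w*C=4*7=28
  Job (p=4,w=2): C=11, w*C=2*11=22
  Job (p=7,w=2): C=18, w*C=2*18=36
  Job (p=10,w=1): C=28, w*C=1*28=28
Total weighted completion time = 114

114


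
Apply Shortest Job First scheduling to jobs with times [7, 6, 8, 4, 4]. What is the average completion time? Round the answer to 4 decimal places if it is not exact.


SJF order (ascending): [4, 4, 6, 7, 8]
Completion times:
  Job 1: burst=4, C=4
  Job 2: burst=4, C=8
  Job 3: burst=6, C=14
  Job 4: burst=7, C=21
  Job 5: burst=8, C=29
Average completion = 76/5 = 15.2

15.2


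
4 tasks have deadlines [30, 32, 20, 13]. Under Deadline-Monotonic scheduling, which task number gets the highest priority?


Sort tasks by relative deadline (ascending):
  Task 4: deadline = 13
  Task 3: deadline = 20
  Task 1: deadline = 30
  Task 2: deadline = 32
Priority order (highest first): [4, 3, 1, 2]
Highest priority task = 4

4


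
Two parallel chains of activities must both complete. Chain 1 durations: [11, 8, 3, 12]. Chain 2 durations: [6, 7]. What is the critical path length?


Path A total = 11 + 8 + 3 + 12 = 34
Path B total = 6 + 7 = 13
Critical path = longest path = max(34, 13) = 34

34


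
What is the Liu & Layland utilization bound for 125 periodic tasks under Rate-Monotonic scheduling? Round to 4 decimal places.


Compute 2^(1/125) = 1.0055605804
Subtract 1: 1.0055605804 - 1 = 0.0055605804
Multiply by n: 125 * 0.0055605804 = 0.6950725500
Round to 4 dp: 0.6951

0.6951


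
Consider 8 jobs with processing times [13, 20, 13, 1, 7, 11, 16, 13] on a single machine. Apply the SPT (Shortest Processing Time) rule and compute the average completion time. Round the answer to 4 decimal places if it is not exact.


Sort jobs by processing time (SPT order): [1, 7, 11, 13, 13, 13, 16, 20]
Compute completion times sequentially:
  Job 1: processing = 1, completes at 1
  Job 2: processing = 7, completes at 8
  Job 3: processing = 11, completes at 19
  Job 4: processing = 13, completes at 32
  Job 5: processing = 13, completes at 45
  Job 6: processing = 13, completes at 58
  Job 7: processing = 16, completes at 74
  Job 8: processing = 20, completes at 94
Sum of completion times = 331
Average completion time = 331/8 = 41.375

41.375


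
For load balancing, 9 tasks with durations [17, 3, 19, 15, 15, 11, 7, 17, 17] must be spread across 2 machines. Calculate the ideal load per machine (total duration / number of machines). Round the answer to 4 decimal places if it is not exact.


Total processing time = 17 + 3 + 19 + 15 + 15 + 11 + 7 + 17 + 17 = 121
Number of machines = 2
Ideal balanced load = 121 / 2 = 60.5

60.5


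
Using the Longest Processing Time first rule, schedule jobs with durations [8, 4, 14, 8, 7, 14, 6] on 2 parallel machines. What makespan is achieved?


Sort jobs in decreasing order (LPT): [14, 14, 8, 8, 7, 6, 4]
Assign each job to the least loaded machine:
  Machine 1: jobs [14, 8, 7], load = 29
  Machine 2: jobs [14, 8, 6, 4], load = 32
Makespan = max load = 32

32


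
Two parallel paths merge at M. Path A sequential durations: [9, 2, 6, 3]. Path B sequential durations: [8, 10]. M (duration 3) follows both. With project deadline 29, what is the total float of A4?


Forward pass: ES(A4) = sum of predecessors on chain A = 17
EF = ES + duration = 17 + 3 = 20
Backward pass: LF(M) = deadline = 29; LS(M) = 29 - 3 = 26
LF(A4) = LS(M) - sum(successors on chain A) = 26 - 0 = 26
LS = LF - duration = 26 - 3 = 23
Total float = LS - ES = 23 - 17 = 6

6


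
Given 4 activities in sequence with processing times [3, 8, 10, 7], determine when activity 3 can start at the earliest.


Activity 3 starts after activities 1 through 2 complete.
Predecessor durations: [3, 8]
ES = 3 + 8 = 11

11


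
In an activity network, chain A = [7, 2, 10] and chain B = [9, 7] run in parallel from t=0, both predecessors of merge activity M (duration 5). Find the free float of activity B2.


ES(B2) = sum of predecessors on chain B = 9
EF(B2) = ES + duration = 9 + 7 = 16
Successor of B2 is M. ES(M) = max(sum(A), sum(B)) = max(19, 16) = 19
Free float = ES(successor) - EF(current) = 19 - 16 = 3

3


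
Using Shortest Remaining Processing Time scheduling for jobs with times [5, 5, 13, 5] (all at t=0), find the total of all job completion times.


Since all jobs arrive at t=0, SRPT equals SPT ordering.
SPT order: [5, 5, 5, 13]
Completion times:
  Job 1: p=5, C=5
  Job 2: p=5, C=10
  Job 3: p=5, C=15
  Job 4: p=13, C=28
Total completion time = 5 + 10 + 15 + 28 = 58

58


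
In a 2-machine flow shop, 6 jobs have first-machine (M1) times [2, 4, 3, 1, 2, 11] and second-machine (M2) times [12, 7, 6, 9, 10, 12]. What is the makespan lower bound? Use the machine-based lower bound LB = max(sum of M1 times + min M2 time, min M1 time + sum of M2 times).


LB1 = sum(M1 times) + min(M2 times) = 23 + 6 = 29
LB2 = min(M1 times) + sum(M2 times) = 1 + 56 = 57
Lower bound = max(LB1, LB2) = max(29, 57) = 57

57


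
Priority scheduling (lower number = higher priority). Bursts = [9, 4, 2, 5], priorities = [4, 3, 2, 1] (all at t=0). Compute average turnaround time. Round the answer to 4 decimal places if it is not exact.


Sort by priority (ascending = highest first):
Order: [(1, 5), (2, 2), (3, 4), (4, 9)]
Completion times:
  Priority 1, burst=5, C=5
  Priority 2, burst=2, C=7
  Priority 3, burst=4, C=11
  Priority 4, burst=9, C=20
Average turnaround = 43/4 = 10.75

10.75


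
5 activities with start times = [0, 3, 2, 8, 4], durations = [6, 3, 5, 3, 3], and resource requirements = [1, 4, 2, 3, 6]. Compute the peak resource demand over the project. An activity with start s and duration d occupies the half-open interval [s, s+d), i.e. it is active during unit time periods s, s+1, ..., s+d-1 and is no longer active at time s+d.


Each activity i is active on [start_i, start_i + duration_i).
Compute total resource usage per time slot:
  t=0: active resources = [1], total = 1
  t=1: active resources = [1], total = 1
  t=2: active resources = [1, 2], total = 3
  t=3: active resources = [1, 4, 2], total = 7
  t=4: active resources = [1, 4, 2, 6], total = 13
  t=5: active resources = [1, 4, 2, 6], total = 13
  t=6: active resources = [2, 6], total = 8
  t=7: active resources = [], total = 0
  t=8: active resources = [3], total = 3
  t=9: active resources = [3], total = 3
  t=10: active resources = [3], total = 3
Peak resource demand = 13

13


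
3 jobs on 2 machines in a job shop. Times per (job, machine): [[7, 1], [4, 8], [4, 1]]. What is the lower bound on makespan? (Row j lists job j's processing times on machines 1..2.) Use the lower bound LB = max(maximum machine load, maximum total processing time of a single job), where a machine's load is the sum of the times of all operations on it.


Machine loads:
  Machine 1: 7 + 4 + 4 = 15
  Machine 2: 1 + 8 + 1 = 10
Max machine load = 15
Job totals:
  Job 1: 8
  Job 2: 12
  Job 3: 5
Max job total = 12
Lower bound = max(15, 12) = 15

15


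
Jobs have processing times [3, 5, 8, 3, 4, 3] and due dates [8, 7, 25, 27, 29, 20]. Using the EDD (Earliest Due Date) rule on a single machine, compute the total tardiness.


Sort by due date (EDD order): [(5, 7), (3, 8), (3, 20), (8, 25), (3, 27), (4, 29)]
Compute completion times and tardiness:
  Job 1: p=5, d=7, C=5, tardiness=max(0,5-7)=0
  Job 2: p=3, d=8, C=8, tardiness=max(0,8-8)=0
  Job 3: p=3, d=20, C=11, tardiness=max(0,11-20)=0
  Job 4: p=8, d=25, C=19, tardiness=max(0,19-25)=0
  Job 5: p=3, d=27, C=22, tardiness=max(0,22-27)=0
  Job 6: p=4, d=29, C=26, tardiness=max(0,26-29)=0
Total tardiness = 0

0


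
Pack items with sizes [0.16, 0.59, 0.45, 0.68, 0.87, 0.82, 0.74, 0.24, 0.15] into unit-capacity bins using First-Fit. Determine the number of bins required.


Place items sequentially using First-Fit:
  Item 0.16 -> new Bin 1
  Item 0.59 -> Bin 1 (now 0.75)
  Item 0.45 -> new Bin 2
  Item 0.68 -> new Bin 3
  Item 0.87 -> new Bin 4
  Item 0.82 -> new Bin 5
  Item 0.74 -> new Bin 6
  Item 0.24 -> Bin 1 (now 0.99)
  Item 0.15 -> Bin 2 (now 0.6)
Total bins used = 6

6


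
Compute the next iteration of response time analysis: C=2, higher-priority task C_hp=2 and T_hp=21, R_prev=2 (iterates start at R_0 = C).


R_next = C + ceil(R_prev / T_hp) * C_hp
ceil(2 / 21) = ceil(0.0952) = 1
Interference = 1 * 2 = 2
R_next = 2 + 2 = 4

4


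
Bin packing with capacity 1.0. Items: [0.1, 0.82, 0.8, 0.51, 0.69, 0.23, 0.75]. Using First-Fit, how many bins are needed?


Place items sequentially using First-Fit:
  Item 0.1 -> new Bin 1
  Item 0.82 -> Bin 1 (now 0.92)
  Item 0.8 -> new Bin 2
  Item 0.51 -> new Bin 3
  Item 0.69 -> new Bin 4
  Item 0.23 -> Bin 3 (now 0.74)
  Item 0.75 -> new Bin 5
Total bins used = 5

5


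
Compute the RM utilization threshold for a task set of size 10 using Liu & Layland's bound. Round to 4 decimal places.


Compute 2^(1/10) = 1.0717734625
Subtract 1: 1.0717734625 - 1 = 0.0717734625
Multiply by n: 10 * 0.0717734625 = 0.7177346250
Round to 4 dp: 0.7177

0.7177


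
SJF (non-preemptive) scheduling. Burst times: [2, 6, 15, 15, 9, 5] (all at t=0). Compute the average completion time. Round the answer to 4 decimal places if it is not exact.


SJF order (ascending): [2, 5, 6, 9, 15, 15]
Completion times:
  Job 1: burst=2, C=2
  Job 2: burst=5, C=7
  Job 3: burst=6, C=13
  Job 4: burst=9, C=22
  Job 5: burst=15, C=37
  Job 6: burst=15, C=52
Average completion = 133/6 = 22.1667

22.1667


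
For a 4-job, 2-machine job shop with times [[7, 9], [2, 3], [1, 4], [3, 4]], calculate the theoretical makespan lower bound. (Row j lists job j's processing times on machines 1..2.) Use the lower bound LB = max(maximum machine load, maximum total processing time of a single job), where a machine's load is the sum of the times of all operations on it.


Machine loads:
  Machine 1: 7 + 2 + 1 + 3 = 13
  Machine 2: 9 + 3 + 4 + 4 = 20
Max machine load = 20
Job totals:
  Job 1: 16
  Job 2: 5
  Job 3: 5
  Job 4: 7
Max job total = 16
Lower bound = max(20, 16) = 20

20


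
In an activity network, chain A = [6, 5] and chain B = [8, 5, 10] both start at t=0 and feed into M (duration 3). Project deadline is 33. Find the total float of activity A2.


Forward pass: ES(A2) = sum of predecessors on chain A = 6
EF = ES + duration = 6 + 5 = 11
Backward pass: LF(M) = deadline = 33; LS(M) = 33 - 3 = 30
LF(A2) = LS(M) - sum(successors on chain A) = 30 - 0 = 30
LS = LF - duration = 30 - 5 = 25
Total float = LS - ES = 25 - 6 = 19

19


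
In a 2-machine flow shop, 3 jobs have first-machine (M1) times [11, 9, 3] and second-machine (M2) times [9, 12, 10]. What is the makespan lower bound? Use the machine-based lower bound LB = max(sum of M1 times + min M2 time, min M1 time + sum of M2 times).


LB1 = sum(M1 times) + min(M2 times) = 23 + 9 = 32
LB2 = min(M1 times) + sum(M2 times) = 3 + 31 = 34
Lower bound = max(LB1, LB2) = max(32, 34) = 34

34


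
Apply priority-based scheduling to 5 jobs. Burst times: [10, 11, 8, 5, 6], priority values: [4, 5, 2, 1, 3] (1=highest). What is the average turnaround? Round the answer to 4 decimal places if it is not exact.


Sort by priority (ascending = highest first):
Order: [(1, 5), (2, 8), (3, 6), (4, 10), (5, 11)]
Completion times:
  Priority 1, burst=5, C=5
  Priority 2, burst=8, C=13
  Priority 3, burst=6, C=19
  Priority 4, burst=10, C=29
  Priority 5, burst=11, C=40
Average turnaround = 106/5 = 21.2

21.2


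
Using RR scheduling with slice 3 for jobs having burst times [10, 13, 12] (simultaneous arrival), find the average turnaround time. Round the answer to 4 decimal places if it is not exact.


Time quantum = 3
Execution trace:
  J1 runs 3 units, time = 3
  J2 runs 3 units, time = 6
  J3 runs 3 units, time = 9
  J1 runs 3 units, time = 12
  J2 runs 3 units, time = 15
  J3 runs 3 units, time = 18
  J1 runs 3 units, time = 21
  J2 runs 3 units, time = 24
  J3 runs 3 units, time = 27
  J1 runs 1 units, time = 28
  J2 runs 3 units, time = 31
  J3 runs 3 units, time = 34
  J2 runs 1 units, time = 35
Finish times: [28, 35, 34]
Average turnaround = 97/3 = 32.3333

32.3333


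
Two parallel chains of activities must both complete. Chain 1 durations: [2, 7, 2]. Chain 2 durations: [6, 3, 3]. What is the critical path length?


Path A total = 2 + 7 + 2 = 11
Path B total = 6 + 3 + 3 = 12
Critical path = longest path = max(11, 12) = 12

12


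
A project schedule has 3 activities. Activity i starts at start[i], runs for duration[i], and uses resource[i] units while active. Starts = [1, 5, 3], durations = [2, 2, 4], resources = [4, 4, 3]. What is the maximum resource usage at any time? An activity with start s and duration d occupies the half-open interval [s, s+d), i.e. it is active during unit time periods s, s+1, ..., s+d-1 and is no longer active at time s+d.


Each activity i is active on [start_i, start_i + duration_i).
Compute total resource usage per time slot:
  t=0: active resources = [], total = 0
  t=1: active resources = [4], total = 4
  t=2: active resources = [4], total = 4
  t=3: active resources = [3], total = 3
  t=4: active resources = [3], total = 3
  t=5: active resources = [4, 3], total = 7
  t=6: active resources = [4, 3], total = 7
Peak resource demand = 7

7


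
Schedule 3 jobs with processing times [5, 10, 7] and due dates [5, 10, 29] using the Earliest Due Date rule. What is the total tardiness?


Sort by due date (EDD order): [(5, 5), (10, 10), (7, 29)]
Compute completion times and tardiness:
  Job 1: p=5, d=5, C=5, tardiness=max(0,5-5)=0
  Job 2: p=10, d=10, C=15, tardiness=max(0,15-10)=5
  Job 3: p=7, d=29, C=22, tardiness=max(0,22-29)=0
Total tardiness = 5

5


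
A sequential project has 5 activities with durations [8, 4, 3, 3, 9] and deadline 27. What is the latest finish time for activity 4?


LF(activity 4) = deadline - sum of successor durations
Successors: activities 5 through 5 with durations [9]
Sum of successor durations = 9
LF = 27 - 9 = 18

18


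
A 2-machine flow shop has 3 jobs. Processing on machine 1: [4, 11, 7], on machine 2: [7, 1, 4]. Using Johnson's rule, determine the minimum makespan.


Apply Johnson's rule:
  Group 1 (a <= b): [(1, 4, 7)]
  Group 2 (a > b): [(3, 7, 4), (2, 11, 1)]
Optimal job order: [1, 3, 2]
Schedule:
  Job 1: M1 done at 4, M2 done at 11
  Job 3: M1 done at 11, M2 done at 15
  Job 2: M1 done at 22, M2 done at 23
Makespan = 23

23


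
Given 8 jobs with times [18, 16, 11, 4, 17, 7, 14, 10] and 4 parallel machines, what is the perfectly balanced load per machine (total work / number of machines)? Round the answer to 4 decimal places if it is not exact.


Total processing time = 18 + 16 + 11 + 4 + 17 + 7 + 14 + 10 = 97
Number of machines = 4
Ideal balanced load = 97 / 4 = 24.25

24.25


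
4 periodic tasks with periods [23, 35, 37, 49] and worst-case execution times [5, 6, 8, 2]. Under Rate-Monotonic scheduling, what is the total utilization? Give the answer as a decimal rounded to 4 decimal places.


Compute individual utilizations (exact fractions):
  Task 1: C/T = 5/23 (approx. 0.2174)
  Task 2: C/T = 6/35 (approx. 0.1714)
  Task 3: C/T = 8/37 (approx. 0.2162)
  Task 4: C/T = 2/49 (approx. 0.0408)
Total utilization U = 5/23 + 6/35 + 8/37 + 2/49 = 134657/208495
Rounded to 4 decimal places: U = 0.6459
RM (Liu & Layland) bound for 4 tasks = 0.756828; compare with U = 134657/208495 (approx. 0.645852)
U <= bound, so schedulable by RM sufficient condition.

0.6459


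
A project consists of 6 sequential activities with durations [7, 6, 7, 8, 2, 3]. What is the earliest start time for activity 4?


Activity 4 starts after activities 1 through 3 complete.
Predecessor durations: [7, 6, 7]
ES = 7 + 6 + 7 = 20

20


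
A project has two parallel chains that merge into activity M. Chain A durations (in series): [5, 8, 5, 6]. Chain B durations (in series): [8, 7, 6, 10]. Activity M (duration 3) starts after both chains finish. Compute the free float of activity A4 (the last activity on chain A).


ES(A4) = sum of predecessors on chain A = 18
EF(A4) = ES + duration = 18 + 6 = 24
Successor of A4 is M. ES(M) = max(sum(A), sum(B)) = max(24, 31) = 31
Free float = ES(successor) - EF(current) = 31 - 24 = 7

7


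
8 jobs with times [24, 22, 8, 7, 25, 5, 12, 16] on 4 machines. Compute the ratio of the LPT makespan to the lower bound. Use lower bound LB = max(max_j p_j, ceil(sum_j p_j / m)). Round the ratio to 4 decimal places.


LPT order: [25, 24, 22, 16, 12, 8, 7, 5]
Machine loads after assignment: [30, 31, 30, 28]
LPT makespan = 31
Lower bound = max(max_job, ceil(total/4)) = max(25, 30) = 30
Ratio = 31 / 30 = 1.0333

1.0333


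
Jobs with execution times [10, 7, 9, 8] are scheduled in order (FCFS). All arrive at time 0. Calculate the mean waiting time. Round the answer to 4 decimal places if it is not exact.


FCFS order (as given): [10, 7, 9, 8]
Waiting times:
  Job 1: wait = 0
  Job 2: wait = 10
  Job 3: wait = 17
  Job 4: wait = 26
Sum of waiting times = 53
Average waiting time = 53/4 = 13.25

13.25


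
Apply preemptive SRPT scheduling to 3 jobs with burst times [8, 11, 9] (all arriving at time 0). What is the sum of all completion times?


Since all jobs arrive at t=0, SRPT equals SPT ordering.
SPT order: [8, 9, 11]
Completion times:
  Job 1: p=8, C=8
  Job 2: p=9, C=17
  Job 3: p=11, C=28
Total completion time = 8 + 17 + 28 = 53

53


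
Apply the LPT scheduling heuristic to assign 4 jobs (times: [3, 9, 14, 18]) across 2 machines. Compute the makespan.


Sort jobs in decreasing order (LPT): [18, 14, 9, 3]
Assign each job to the least loaded machine:
  Machine 1: jobs [18, 3], load = 21
  Machine 2: jobs [14, 9], load = 23
Makespan = max load = 23

23


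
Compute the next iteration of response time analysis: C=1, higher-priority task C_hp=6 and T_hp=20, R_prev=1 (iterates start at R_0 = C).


R_next = C + ceil(R_prev / T_hp) * C_hp
ceil(1 / 20) = ceil(0.05) = 1
Interference = 1 * 6 = 6
R_next = 1 + 6 = 7

7


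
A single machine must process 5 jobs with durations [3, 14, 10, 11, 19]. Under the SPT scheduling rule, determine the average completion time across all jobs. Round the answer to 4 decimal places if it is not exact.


Sort jobs by processing time (SPT order): [3, 10, 11, 14, 19]
Compute completion times sequentially:
  Job 1: processing = 3, completes at 3
  Job 2: processing = 10, completes at 13
  Job 3: processing = 11, completes at 24
  Job 4: processing = 14, completes at 38
  Job 5: processing = 19, completes at 57
Sum of completion times = 135
Average completion time = 135/5 = 27.0

27.0


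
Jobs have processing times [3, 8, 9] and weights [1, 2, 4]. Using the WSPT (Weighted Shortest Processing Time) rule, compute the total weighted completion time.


Compute p/w ratios and sort ascending (WSPT): [(9, 4), (3, 1), (8, 2)]
Compute weighted completion times:
  Job (p=9,w=4): C=9, w*C=4*9=36
  Job (p=3,w=1): C=12, w*C=1*12=12
  Job (p=8,w=2): C=20, w*C=2*20=40
Total weighted completion time = 88

88


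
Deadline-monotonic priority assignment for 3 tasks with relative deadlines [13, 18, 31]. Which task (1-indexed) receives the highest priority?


Sort tasks by relative deadline (ascending):
  Task 1: deadline = 13
  Task 2: deadline = 18
  Task 3: deadline = 31
Priority order (highest first): [1, 2, 3]
Highest priority task = 1

1


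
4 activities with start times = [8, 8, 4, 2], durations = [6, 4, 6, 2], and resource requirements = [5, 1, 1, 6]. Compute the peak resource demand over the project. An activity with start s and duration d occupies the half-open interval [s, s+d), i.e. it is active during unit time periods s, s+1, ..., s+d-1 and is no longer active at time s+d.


Each activity i is active on [start_i, start_i + duration_i).
Compute total resource usage per time slot:
  t=0: active resources = [], total = 0
  t=1: active resources = [], total = 0
  t=2: active resources = [6], total = 6
  t=3: active resources = [6], total = 6
  t=4: active resources = [1], total = 1
  t=5: active resources = [1], total = 1
  t=6: active resources = [1], total = 1
  t=7: active resources = [1], total = 1
  t=8: active resources = [5, 1, 1], total = 7
  t=9: active resources = [5, 1, 1], total = 7
  t=10: active resources = [5, 1], total = 6
  t=11: active resources = [5, 1], total = 6
  t=12: active resources = [5], total = 5
  t=13: active resources = [5], total = 5
Peak resource demand = 7

7


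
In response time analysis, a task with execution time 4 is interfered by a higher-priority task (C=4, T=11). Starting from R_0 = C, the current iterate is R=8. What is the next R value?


R_next = C + ceil(R_prev / T_hp) * C_hp
ceil(8 / 11) = ceil(0.7273) = 1
Interference = 1 * 4 = 4
R_next = 4 + 4 = 8
R_next = R_prev, so the iteration has converged (response time = 8).

8


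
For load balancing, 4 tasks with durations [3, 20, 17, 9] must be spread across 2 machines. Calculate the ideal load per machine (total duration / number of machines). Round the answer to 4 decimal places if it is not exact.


Total processing time = 3 + 20 + 17 + 9 = 49
Number of machines = 2
Ideal balanced load = 49 / 2 = 24.5

24.5


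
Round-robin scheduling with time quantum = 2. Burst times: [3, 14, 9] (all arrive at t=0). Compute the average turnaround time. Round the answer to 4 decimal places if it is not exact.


Time quantum = 2
Execution trace:
  J1 runs 2 units, time = 2
  J2 runs 2 units, time = 4
  J3 runs 2 units, time = 6
  J1 runs 1 units, time = 7
  J2 runs 2 units, time = 9
  J3 runs 2 units, time = 11
  J2 runs 2 units, time = 13
  J3 runs 2 units, time = 15
  J2 runs 2 units, time = 17
  J3 runs 2 units, time = 19
  J2 runs 2 units, time = 21
  J3 runs 1 units, time = 22
  J2 runs 2 units, time = 24
  J2 runs 2 units, time = 26
Finish times: [7, 26, 22]
Average turnaround = 55/3 = 18.3333

18.3333


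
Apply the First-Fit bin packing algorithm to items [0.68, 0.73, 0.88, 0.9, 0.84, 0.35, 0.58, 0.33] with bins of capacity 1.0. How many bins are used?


Place items sequentially using First-Fit:
  Item 0.68 -> new Bin 1
  Item 0.73 -> new Bin 2
  Item 0.88 -> new Bin 3
  Item 0.9 -> new Bin 4
  Item 0.84 -> new Bin 5
  Item 0.35 -> new Bin 6
  Item 0.58 -> Bin 6 (now 0.93)
  Item 0.33 -> new Bin 7
Total bins used = 7

7


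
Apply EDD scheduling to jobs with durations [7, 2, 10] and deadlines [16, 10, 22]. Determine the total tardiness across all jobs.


Sort by due date (EDD order): [(2, 10), (7, 16), (10, 22)]
Compute completion times and tardiness:
  Job 1: p=2, d=10, C=2, tardiness=max(0,2-10)=0
  Job 2: p=7, d=16, C=9, tardiness=max(0,9-16)=0
  Job 3: p=10, d=22, C=19, tardiness=max(0,19-22)=0
Total tardiness = 0

0


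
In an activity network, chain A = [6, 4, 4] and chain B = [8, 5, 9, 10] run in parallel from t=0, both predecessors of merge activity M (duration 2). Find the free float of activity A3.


ES(A3) = sum of predecessors on chain A = 10
EF(A3) = ES + duration = 10 + 4 = 14
Successor of A3 is M. ES(M) = max(sum(A), sum(B)) = max(14, 32) = 32
Free float = ES(successor) - EF(current) = 32 - 14 = 18

18


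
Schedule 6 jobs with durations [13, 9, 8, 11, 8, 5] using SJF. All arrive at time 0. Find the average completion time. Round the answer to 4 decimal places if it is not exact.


SJF order (ascending): [5, 8, 8, 9, 11, 13]
Completion times:
  Job 1: burst=5, C=5
  Job 2: burst=8, C=13
  Job 3: burst=8, C=21
  Job 4: burst=9, C=30
  Job 5: burst=11, C=41
  Job 6: burst=13, C=54
Average completion = 164/6 = 27.3333

27.3333


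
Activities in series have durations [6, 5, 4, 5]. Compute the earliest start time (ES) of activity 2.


Activity 2 starts after activities 1 through 1 complete.
Predecessor durations: [6]
ES = 6 = 6

6


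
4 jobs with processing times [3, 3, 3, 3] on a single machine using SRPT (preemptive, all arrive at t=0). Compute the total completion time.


Since all jobs arrive at t=0, SRPT equals SPT ordering.
SPT order: [3, 3, 3, 3]
Completion times:
  Job 1: p=3, C=3
  Job 2: p=3, C=6
  Job 3: p=3, C=9
  Job 4: p=3, C=12
Total completion time = 3 + 6 + 9 + 12 = 30

30


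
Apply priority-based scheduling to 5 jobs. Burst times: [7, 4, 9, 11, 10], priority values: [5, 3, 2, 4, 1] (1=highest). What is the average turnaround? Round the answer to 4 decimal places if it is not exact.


Sort by priority (ascending = highest first):
Order: [(1, 10), (2, 9), (3, 4), (4, 11), (5, 7)]
Completion times:
  Priority 1, burst=10, C=10
  Priority 2, burst=9, C=19
  Priority 3, burst=4, C=23
  Priority 4, burst=11, C=34
  Priority 5, burst=7, C=41
Average turnaround = 127/5 = 25.4

25.4


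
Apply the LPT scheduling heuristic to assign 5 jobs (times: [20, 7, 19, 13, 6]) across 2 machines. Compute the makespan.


Sort jobs in decreasing order (LPT): [20, 19, 13, 7, 6]
Assign each job to the least loaded machine:
  Machine 1: jobs [20, 7, 6], load = 33
  Machine 2: jobs [19, 13], load = 32
Makespan = max load = 33

33


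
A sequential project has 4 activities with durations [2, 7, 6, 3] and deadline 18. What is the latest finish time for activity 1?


LF(activity 1) = deadline - sum of successor durations
Successors: activities 2 through 4 with durations [7, 6, 3]
Sum of successor durations = 16
LF = 18 - 16 = 2

2


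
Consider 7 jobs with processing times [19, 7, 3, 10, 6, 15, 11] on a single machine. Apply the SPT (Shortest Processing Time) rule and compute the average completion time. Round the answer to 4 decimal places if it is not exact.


Sort jobs by processing time (SPT order): [3, 6, 7, 10, 11, 15, 19]
Compute completion times sequentially:
  Job 1: processing = 3, completes at 3
  Job 2: processing = 6, completes at 9
  Job 3: processing = 7, completes at 16
  Job 4: processing = 10, completes at 26
  Job 5: processing = 11, completes at 37
  Job 6: processing = 15, completes at 52
  Job 7: processing = 19, completes at 71
Sum of completion times = 214
Average completion time = 214/7 = 30.5714

30.5714


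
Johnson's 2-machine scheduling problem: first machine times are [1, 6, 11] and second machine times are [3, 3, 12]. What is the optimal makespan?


Apply Johnson's rule:
  Group 1 (a <= b): [(1, 1, 3), (3, 11, 12)]
  Group 2 (a > b): [(2, 6, 3)]
Optimal job order: [1, 3, 2]
Schedule:
  Job 1: M1 done at 1, M2 done at 4
  Job 3: M1 done at 12, M2 done at 24
  Job 2: M1 done at 18, M2 done at 27
Makespan = 27

27


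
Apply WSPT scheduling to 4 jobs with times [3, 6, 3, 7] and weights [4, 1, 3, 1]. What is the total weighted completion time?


Compute p/w ratios and sort ascending (WSPT): [(3, 4), (3, 3), (6, 1), (7, 1)]
Compute weighted completion times:
  Job (p=3,w=4): C=3, w*C=4*3=12
  Job (p=3,w=3): C=6, w*C=3*6=18
  Job (p=6,w=1): C=12, w*C=1*12=12
  Job (p=7,w=1): C=19, w*C=1*19=19
Total weighted completion time = 61

61


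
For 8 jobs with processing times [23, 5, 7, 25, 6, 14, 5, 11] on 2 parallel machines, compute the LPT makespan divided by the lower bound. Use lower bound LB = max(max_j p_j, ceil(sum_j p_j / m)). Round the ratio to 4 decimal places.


LPT order: [25, 23, 14, 11, 7, 6, 5, 5]
Machine loads after assignment: [48, 48]
LPT makespan = 48
Lower bound = max(max_job, ceil(total/2)) = max(25, 48) = 48
Ratio = 48 / 48 = 1.0

1.0


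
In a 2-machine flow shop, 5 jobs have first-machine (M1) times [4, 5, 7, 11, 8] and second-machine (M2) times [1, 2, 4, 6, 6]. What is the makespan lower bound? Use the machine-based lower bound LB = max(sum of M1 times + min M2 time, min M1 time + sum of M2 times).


LB1 = sum(M1 times) + min(M2 times) = 35 + 1 = 36
LB2 = min(M1 times) + sum(M2 times) = 4 + 19 = 23
Lower bound = max(LB1, LB2) = max(36, 23) = 36

36


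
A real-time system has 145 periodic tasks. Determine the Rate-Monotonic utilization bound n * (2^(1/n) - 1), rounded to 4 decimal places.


Compute 2^(1/145) = 1.0047917694
Subtract 1: 1.0047917694 - 1 = 0.0047917694
Multiply by n: 145 * 0.0047917694 = 0.6948065630
Round to 4 dp: 0.6948

0.6948


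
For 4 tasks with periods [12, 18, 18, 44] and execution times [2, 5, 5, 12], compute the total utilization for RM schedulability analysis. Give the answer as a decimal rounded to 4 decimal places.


Compute individual utilizations (exact fractions):
  Task 1: C/T = 2/12 = 1/6 (approx. 0.1667)
  Task 2: C/T = 5/18 (approx. 0.2778)
  Task 3: C/T = 5/18 (approx. 0.2778)
  Task 4: C/T = 12/44 = 3/11 (approx. 0.2727)
Total utilization U = 1/6 + 5/18 + 5/18 + 3/11 = 197/198
Rounded to 4 decimal places: U = 0.9949
RM (Liu & Layland) bound for 4 tasks = 0.756828; compare with U = 197/198 (approx. 0.994949)
bound < U <= 1, so the RM sufficient condition is not met (inconclusive; an exact test such as response-time analysis is needed).

0.9949


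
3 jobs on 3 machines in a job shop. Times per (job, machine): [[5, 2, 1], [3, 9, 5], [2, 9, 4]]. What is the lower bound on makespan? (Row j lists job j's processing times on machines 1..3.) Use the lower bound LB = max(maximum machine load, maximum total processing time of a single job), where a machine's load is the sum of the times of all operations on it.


Machine loads:
  Machine 1: 5 + 3 + 2 = 10
  Machine 2: 2 + 9 + 9 = 20
  Machine 3: 1 + 5 + 4 = 10
Max machine load = 20
Job totals:
  Job 1: 8
  Job 2: 17
  Job 3: 15
Max job total = 17
Lower bound = max(20, 17) = 20

20


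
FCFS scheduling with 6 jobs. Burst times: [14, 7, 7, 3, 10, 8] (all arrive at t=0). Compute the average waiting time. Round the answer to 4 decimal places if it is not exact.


FCFS order (as given): [14, 7, 7, 3, 10, 8]
Waiting times:
  Job 1: wait = 0
  Job 2: wait = 14
  Job 3: wait = 21
  Job 4: wait = 28
  Job 5: wait = 31
  Job 6: wait = 41
Sum of waiting times = 135
Average waiting time = 135/6 = 22.5

22.5
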